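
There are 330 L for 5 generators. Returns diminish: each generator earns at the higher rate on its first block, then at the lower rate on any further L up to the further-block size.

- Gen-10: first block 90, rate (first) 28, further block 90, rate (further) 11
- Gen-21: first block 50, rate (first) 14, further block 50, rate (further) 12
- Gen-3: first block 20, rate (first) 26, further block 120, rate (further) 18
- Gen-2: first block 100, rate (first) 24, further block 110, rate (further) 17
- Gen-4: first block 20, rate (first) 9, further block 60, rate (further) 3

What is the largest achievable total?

Order all 10 blocks by rate: Gen-10/tier1 28 > Gen-3/tier1 26 > Gen-2/tier1 24 > Gen-3/tier2 18 > Gen-2/tier2 17 > Gen-21/tier1 14 > Gen-21/tier2 12 > Gen-10/tier2 11 > Gen-4/tier1 9 > Gen-4/tier2 3.
Gen-10 tier1 at 28: fill all 90 — 240 left.
Gen-3/tier1 (26): +20 — 220 left.
Gen-2/tier1 (24): +100 — 120 left.
Gen-3/tier2 (18): +120 — 0 left.
Total = 28×90 + 26×20 + 24×100 + 18×120 = 7600.

7600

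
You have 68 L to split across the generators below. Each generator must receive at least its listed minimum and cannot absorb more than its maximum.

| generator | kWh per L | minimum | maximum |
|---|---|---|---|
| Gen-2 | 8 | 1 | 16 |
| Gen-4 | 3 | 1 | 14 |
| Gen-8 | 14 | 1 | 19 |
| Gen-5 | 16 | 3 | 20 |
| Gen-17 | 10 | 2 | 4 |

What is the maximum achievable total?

Meeting every minimum uses 1+1+1+3+2 = 8 L, leaving 60.
Order the generators by kWh per L: Gen-5 16 > Gen-8 14 > Gen-17 10 > Gen-2 8 > Gen-4 3.
Gen-5: +17 to 20 (cap) ; 43 left.
Give Gen-8 18 more to hit its cap of 19 ; 25 left.
Give Gen-17 2 more to hit its cap of 4 ; 23 left.
Give Gen-2 15 more to hit its cap of 16 ; 8 left.
Only 8 left; Gen-4 takes them to reach 9.
Total = 8×16 + 3×9 + 14×19 + 16×20 + 10×4 = 781.

781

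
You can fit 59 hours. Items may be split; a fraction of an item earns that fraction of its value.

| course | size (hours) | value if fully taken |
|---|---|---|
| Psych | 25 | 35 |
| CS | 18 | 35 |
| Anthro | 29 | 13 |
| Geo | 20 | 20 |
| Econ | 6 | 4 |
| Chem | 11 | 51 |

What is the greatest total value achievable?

126

Rank by value-to-size ratio: Chem 51/11≈4.64, CS 35/18≈1.94, Psych 35/25≈1.4, Geo 20/20≈1, Econ 4/6≈0.667, Anthro 13/29≈0.448.
All 11 hours of Chem fit (value 51) ; 48 remain.
Take all of CS (18 hours, value 35) ; 30 hours left.
Take all of Psych (25 hours, value 35) ; 5 hours left.
5 hours left: a 5/20 share of Geo gives 20×5/20 = 5.
Total value = 126.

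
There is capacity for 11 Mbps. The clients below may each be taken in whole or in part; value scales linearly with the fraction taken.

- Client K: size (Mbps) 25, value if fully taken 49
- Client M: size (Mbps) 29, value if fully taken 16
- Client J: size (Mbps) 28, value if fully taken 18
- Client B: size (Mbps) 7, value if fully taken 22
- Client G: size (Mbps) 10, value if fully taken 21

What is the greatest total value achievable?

Rank by value-to-size ratio: Client B 22/7≈3.14, Client G 21/10≈2.1, Client K 49/25≈1.96, Client J 18/28≈0.643, Client M 16/29≈0.552.
Client B: take in full, 7 Mbps for value 22 — 4 left.
Fill the last 4 Mbps with part of Client G: 4/10 of it earns 8.4.
Total value = 30.4.

30.4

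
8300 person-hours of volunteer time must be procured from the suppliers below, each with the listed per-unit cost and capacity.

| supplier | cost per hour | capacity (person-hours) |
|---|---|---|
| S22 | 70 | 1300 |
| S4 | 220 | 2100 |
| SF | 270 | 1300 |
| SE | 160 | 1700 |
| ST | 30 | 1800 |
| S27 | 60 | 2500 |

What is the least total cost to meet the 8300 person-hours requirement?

Cheapest first:
ST (30): use full 1800 → 6500 person-hours to go.
Take 2500 from S27 at 60 → need 4000 more.
S22 (70): use full 1300 → 2700 person-hours to go.
SE at 160: take all 1700 person-hours → 1000 still needed.
S4 (220): take the remaining 1000 → done.
SF: unused.
Cost = 1800×30 + 2500×60 + 1300×70 + 1700×160 + 1000×220 = 787000.

787000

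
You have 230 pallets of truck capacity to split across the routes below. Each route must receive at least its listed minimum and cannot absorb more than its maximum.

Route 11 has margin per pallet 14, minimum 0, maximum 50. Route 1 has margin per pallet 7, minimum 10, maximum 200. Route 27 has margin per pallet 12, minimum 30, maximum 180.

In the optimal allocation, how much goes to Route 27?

Meeting every minimum uses 0+10+30 = 40 pallets, leaving 190.
Rank by margin per pallet: Route 11 14 > Route 27 12 > Route 1 7.
Give Route 11 50 more to hit its cap of 50 ; 140 left.
Only 140 left; Route 27 takes them to reach 170.

170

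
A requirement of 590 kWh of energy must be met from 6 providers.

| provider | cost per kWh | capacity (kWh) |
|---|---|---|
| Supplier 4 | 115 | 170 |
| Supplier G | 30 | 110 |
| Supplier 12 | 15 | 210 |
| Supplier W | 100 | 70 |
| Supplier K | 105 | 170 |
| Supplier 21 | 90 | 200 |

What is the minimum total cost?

Fill from the cheapest provider first.
Supplier 12 (15): use full 210 — 380 kWh to go.
Supplier G at 30: take all 110 kWh — 270 still needed.
Supplier 21 at 90: take all 200 kWh — 70 still needed.
Supplier W at 100: take all 70 kWh — 0 still needed.
Supplier K, Supplier 4: unused.
Cost = 210×15 + 110×30 + 200×90 + 70×100 = 31450.

31450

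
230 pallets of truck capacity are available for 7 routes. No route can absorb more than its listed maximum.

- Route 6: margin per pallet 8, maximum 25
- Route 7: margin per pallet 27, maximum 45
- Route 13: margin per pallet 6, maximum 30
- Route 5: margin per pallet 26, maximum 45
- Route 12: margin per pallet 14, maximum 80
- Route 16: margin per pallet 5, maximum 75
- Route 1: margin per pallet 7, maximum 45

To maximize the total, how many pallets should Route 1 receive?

Order the routes by margin per pallet: Route 7 27 > Route 5 26 > Route 12 14 > Route 6 8 > Route 1 7 > Route 13 6 > Route 16 5.
Give Route 7 45 to hit its cap of 45 ; 185 left.
Route 5 takes 45 to reach its cap of 45 ; 140 left.
Route 12: +80 to 80 (cap) ; 60 left.
Route 6: +25 to 25 (cap) ; 35 left.
Only 35 left; Route 1 takes them to reach 35.

35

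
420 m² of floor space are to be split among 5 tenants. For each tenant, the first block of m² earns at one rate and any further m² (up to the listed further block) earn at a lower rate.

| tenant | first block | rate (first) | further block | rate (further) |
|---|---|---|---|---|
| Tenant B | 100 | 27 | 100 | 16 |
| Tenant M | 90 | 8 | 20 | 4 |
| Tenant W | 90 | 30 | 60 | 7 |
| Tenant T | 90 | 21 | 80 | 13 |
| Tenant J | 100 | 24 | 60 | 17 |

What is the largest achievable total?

10370

Treat each block as its own option and order by rate: Tenant W/first 30 > Tenant B/first 27 > Tenant J/first 24 > Tenant T/first 21 > Tenant J/second 17 > Tenant B/second 16 > Tenant T/second 13 > Tenant M/first 8 > Tenant W/second 7 > Tenant M/second 4.
Fill Tenant W first block (90 at 30) → 330 left.
Tenant B first at 27: fill all 100 → 230 left.
Tenant J/first (24): +100 → 130 left.
Fill Tenant T first block (90 at 21) → 40 left.
40 remain; put them into Tenant J second at 17.
Total = 30×90 + 27×100 + 24×100 + 21×90 + 17×40 = 10370.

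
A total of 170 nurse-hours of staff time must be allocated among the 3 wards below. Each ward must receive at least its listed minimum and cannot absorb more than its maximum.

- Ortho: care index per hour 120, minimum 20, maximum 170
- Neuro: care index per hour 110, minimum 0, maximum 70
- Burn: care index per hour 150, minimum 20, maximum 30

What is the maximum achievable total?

21300

Meeting every minimum uses 20+0+20 = 40 nurse-hours, leaving 130.
Rank by care index per hour: Burn 150 > Ortho 120 > Neuro 110.
Burn: +10 to 30 (cap) → 120 left.
Ortho: +120 (room for 150) → 140. Pool exhausted.
Total = 120×140 + 150×30 = 21300.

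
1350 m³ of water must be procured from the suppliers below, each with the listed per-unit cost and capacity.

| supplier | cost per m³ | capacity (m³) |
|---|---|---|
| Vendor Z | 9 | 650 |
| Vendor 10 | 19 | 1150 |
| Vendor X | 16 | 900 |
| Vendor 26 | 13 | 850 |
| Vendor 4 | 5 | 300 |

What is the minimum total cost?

12550

Use suppliers in increasing cost order.
Take 300 from Vendor 4 at 5 — need 1050 more.
Vendor Z (9): use full 650 — 400 m³ to go.
Take 400 from Vendor 26 at 13 to finish.
Vendor X, Vendor 10: unused.
Cost = 300×5 + 650×9 + 400×13 = 12550.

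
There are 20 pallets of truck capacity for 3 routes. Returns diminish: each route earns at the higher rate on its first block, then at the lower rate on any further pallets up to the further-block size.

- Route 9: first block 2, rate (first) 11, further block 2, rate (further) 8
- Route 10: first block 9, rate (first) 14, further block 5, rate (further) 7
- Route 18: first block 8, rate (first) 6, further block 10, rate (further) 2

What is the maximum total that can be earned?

Order all 6 blocks by rate: Route 10/T1 14 > Route 9/T1 11 > Route 9/T2 8 > Route 10/T2 7 > Route 18/T1 6 > Route 18/T2 2.
Route 10/T1 (14): +9 → 11 left.
Route 9 T1 at 11: fill all 2 → 9 left.
Route 9 T2 at 8: fill all 2 → 7 left.
Route 10/T2 (7): +5 → 2 left.
Route 18 T1 at 6: only 2 left, fill 2.
Total = 14×9 + 11×2 + 8×2 + 7×5 + 6×2 = 211.

211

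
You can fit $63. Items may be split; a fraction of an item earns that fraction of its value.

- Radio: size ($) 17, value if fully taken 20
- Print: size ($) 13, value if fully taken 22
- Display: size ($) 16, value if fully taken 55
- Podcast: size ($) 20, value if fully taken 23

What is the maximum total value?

Sort by value density: Display 55/16≈3.44, Print 22/13≈1.69, Radio 20/17≈1.18, Podcast 23/20≈1.15.
Display: take in full, 16 $ for value 55 — 47 left.
Take all of Print (13 $, value 22) — 34 $ left.
All 17 $ of Radio fit (value 20) — 17 remain.
Fill the last 17 $ with part of Podcast: 17/20 of it earns 19.55.
Total value = 116.55.

116.55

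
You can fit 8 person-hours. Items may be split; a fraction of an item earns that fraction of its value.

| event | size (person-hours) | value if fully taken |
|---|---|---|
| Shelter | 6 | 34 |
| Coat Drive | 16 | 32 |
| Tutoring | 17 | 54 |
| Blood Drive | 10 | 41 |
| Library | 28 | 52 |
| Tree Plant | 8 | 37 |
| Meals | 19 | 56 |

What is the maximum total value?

Best value per unit of size first: Shelter 34/6≈5.67, Tree Plant 37/8≈4.62, Blood Drive 41/10≈4.1, Tutoring 54/17≈3.18, Meals 56/19≈2.95, Coat Drive 32/16≈2, Library 52/28≈1.86.
Take all of Shelter (6 person-hours, value 34) → 2 person-hours left.
2 person-hours left: a 2/8 share of Tree Plant gives 37×2/8 = 9.25.
Total value = 43.25.

43.25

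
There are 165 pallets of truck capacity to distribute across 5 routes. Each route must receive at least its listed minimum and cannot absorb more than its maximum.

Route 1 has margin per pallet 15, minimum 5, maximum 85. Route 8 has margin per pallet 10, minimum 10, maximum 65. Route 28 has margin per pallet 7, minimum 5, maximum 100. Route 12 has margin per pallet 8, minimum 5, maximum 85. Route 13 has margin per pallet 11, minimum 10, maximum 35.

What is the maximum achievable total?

2085

Meeting every minimum uses 5+10+5+5+10 = 35 pallets, leaving 130.
Highest margin per pallet first: Route 1 15 > Route 13 11 > Route 8 10 > Route 12 8 > Route 28 7.
Route 1: +80 to 85 (cap) ; 50 left.
Give Route 13 25 more to hit its cap of 35 ; 25 left.
Route 8 has room for 55 more but only 25 remain, so it gets 35.
Total = 15×85 + 10×35 + 7×5 + 8×5 + 11×35 = 2085.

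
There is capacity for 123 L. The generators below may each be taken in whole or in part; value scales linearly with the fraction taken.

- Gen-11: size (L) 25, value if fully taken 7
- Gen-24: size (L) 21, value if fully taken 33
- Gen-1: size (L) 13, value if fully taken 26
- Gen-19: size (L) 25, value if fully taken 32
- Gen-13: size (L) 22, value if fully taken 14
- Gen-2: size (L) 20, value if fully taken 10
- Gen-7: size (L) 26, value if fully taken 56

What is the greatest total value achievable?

Sort by value density: Gen-7 56/26≈2.15, Gen-1 26/13≈2, Gen-24 33/21≈1.57, Gen-19 32/25≈1.28, Gen-13 14/22≈0.636, Gen-2 10/20≈0.5, Gen-11 7/25≈0.28.
All 26 L of Gen-7 fit (value 56) — 97 remain.
All 13 L of Gen-1 fit (value 26) — 84 remain.
All 21 L of Gen-24 fit (value 33) — 63 remain.
Gen-19: take in full, 25 L for value 32 — 38 left.
All 22 L of Gen-13 fit (value 14) — 16 remain.
Only 16 L remain; take 16/20 of Gen-2 for value 10×16/20 = 8.
Total value = 169.

169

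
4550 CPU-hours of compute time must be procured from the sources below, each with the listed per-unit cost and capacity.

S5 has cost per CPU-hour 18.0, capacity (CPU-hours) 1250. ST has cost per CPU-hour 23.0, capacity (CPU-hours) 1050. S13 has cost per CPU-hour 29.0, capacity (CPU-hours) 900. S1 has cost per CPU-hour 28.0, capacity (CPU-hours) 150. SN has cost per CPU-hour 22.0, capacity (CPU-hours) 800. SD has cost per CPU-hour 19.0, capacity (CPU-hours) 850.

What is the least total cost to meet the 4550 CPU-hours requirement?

97650

Use sources in increasing cost order.
S5 at 18.0: take all 1250 CPU-hours — 3300 still needed.
Take 850 from SD at 19.0 — need 2450 more.
SN at 22.0: take all 800 CPU-hours — 1650 still needed.
ST at 23.0: take all 1050 CPU-hours — 600 still needed.
S1 at 28.0: take all 150 CPU-hours — 450 still needed.
Take 450 from S13 at 29.0 to finish.
Cost = 1250×18.0 + 850×19.0 + 800×22.0 + 1050×23.0 + 150×28.0 + 450×29.0 = 97650.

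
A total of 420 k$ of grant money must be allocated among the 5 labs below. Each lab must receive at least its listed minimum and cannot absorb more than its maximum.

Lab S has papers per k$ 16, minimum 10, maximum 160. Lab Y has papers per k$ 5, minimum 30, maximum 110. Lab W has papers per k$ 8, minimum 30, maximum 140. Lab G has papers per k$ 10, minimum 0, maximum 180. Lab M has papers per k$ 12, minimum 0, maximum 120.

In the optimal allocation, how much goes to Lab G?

Meeting every minimum uses 10+30+30+0+0 = 70 k$, leaving 350.
Rank by papers per k$: Lab S 16 > Lab M 12 > Lab G 10 > Lab W 8 > Lab Y 5.
Lab S: +150 to 160 (cap) → 200 left.
Lab M: +120 to 120 (cap) → 80 left.
Only 80 left; Lab G takes them to reach 80.

80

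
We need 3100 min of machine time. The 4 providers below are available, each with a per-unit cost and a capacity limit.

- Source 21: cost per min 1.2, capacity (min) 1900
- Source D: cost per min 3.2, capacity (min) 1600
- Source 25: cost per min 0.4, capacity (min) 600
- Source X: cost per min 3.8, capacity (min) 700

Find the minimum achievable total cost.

4440

Cheapest first:
Take 600 from Source 25 at 0.4 — need 2500 more.
Source 21 (1.2): use full 1900 — 600 min to go.
Take 600 from Source D at 3.2 to finish.
Source X: unused.
Cost = 600×0.4 + 1900×1.2 + 600×3.2 = 4440.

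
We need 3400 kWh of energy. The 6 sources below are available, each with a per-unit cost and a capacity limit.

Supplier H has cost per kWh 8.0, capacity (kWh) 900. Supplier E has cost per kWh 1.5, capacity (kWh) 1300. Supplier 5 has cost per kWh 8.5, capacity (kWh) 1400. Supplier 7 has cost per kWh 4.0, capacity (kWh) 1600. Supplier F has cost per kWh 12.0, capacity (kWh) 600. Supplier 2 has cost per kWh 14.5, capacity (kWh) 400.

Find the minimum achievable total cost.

Fill from the cheapest source first.
Supplier E at 1.5: take all 1300 kWh ; 2100 still needed.
Supplier 7 at 4.0: take all 1600 kWh ; 500 still needed.
Supplier H at 8.0: take 500 of its 900 ; requirement met.
Supplier 5, Supplier F, Supplier 2: unused.
Cost = 1300×1.5 + 1600×4.0 + 500×8.0 = 12350.

12350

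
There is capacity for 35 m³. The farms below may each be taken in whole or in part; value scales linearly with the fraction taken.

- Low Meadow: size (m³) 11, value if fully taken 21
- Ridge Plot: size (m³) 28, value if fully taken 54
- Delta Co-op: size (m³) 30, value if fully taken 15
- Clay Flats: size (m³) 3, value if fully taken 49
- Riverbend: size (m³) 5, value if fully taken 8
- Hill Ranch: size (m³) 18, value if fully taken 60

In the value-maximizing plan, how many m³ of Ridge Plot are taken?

Sort by value density: Clay Flats 49/3≈16.3, Hill Ranch 60/18≈3.33, Ridge Plot 54/28≈1.93, Low Meadow 21/11≈1.91, Riverbend 8/5≈1.6, Delta Co-op 15/30≈0.5.
Take all of Clay Flats (3 m³, value 49) ; 32 m³ left.
All 18 m³ of Hill Ranch fit (value 60) ; 14 remain.
Fill the last 14 m³ with part of Ridge Plot: 14/28 of it earns 27.

14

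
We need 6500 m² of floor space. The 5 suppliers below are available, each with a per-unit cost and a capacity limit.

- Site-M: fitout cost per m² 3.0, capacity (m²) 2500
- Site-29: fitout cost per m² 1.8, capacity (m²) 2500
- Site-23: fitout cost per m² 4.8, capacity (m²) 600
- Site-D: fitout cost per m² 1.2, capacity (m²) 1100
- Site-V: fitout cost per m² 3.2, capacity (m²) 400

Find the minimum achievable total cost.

14600

Use suppliers in increasing cost order.
Site-D at 1.2: take all 1100 m² — 5400 still needed.
Take 2500 from Site-29 at 1.8 — need 2900 more.
Take 2500 from Site-M at 3.0 — need 400 more.
Take 400 from Site-V at 3.2 — need 0 more.
Site-23: unused.
Cost = 1100×1.2 + 2500×1.8 + 2500×3.0 + 400×3.2 = 14600.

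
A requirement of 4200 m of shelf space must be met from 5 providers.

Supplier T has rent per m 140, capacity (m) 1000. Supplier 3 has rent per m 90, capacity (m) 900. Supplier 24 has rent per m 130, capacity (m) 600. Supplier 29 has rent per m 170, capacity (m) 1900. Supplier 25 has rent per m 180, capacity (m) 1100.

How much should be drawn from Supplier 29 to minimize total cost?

Use providers in increasing cost order.
Supplier 3 (90): use full 900 ; 3300 m to go.
Supplier 24 (130): use full 600 ; 2700 m to go.
Take 1000 from Supplier T at 140 ; need 1700 more.
Take 1700 from Supplier 29 at 170 to finish.
Supplier 25: unused.

1700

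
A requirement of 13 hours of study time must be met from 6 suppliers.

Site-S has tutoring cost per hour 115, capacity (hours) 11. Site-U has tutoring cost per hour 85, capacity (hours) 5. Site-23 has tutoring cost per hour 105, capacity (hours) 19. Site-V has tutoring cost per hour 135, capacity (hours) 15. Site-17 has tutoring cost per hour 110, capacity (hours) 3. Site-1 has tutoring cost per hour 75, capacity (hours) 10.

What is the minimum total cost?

1005

Fill from the cheapest supplier first.
Site-1 (75): use full 10 ; 3 hours to go.
Take 3 from Site-U at 85 to finish.
Site-23, Site-17, Site-S, Site-V: unused.
Cost = 10×75 + 3×85 = 1005.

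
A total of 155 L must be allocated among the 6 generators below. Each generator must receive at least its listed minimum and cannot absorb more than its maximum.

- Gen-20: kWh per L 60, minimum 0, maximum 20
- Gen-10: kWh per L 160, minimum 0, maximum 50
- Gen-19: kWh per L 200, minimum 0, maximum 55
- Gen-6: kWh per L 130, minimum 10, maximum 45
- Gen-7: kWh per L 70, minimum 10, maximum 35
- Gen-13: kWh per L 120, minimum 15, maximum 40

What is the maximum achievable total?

24750

Meeting every minimum uses 0+0+0+10+10+15 = 35 L, leaving 120.
Rank by kWh per L: Gen-19 200 > Gen-10 160 > Gen-6 130 > Gen-13 120 > Gen-7 70 > Gen-20 60.
Gen-19: +55 to 55 (cap) — 65 left.
Gen-10: +50 to 50 (cap) — 15 left.
Only 15 left; Gen-6 takes them to reach 25.
Total = 160×50 + 200×55 + 130×25 + 70×10 + 120×15 = 24750.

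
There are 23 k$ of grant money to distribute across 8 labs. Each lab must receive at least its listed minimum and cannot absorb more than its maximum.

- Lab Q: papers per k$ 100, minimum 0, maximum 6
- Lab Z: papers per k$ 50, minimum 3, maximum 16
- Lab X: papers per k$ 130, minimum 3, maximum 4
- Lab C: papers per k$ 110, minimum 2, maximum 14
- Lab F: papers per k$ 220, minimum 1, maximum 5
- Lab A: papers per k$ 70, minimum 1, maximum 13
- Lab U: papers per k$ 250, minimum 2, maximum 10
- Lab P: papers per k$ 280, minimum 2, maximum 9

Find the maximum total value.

4570

Meeting every minimum uses 0+3+3+2+1+1+2+2 = 14 k$, leaving 9.
Rank by papers per k$: Lab P 280 > Lab U 250 > Lab F 220 > Lab X 130 > Lab C 110 > Lab Q 100 > Lab A 70 > Lab Z 50.
Lab P: +7 to 9 (cap) ; 2 left.
Lab U: +2 (room for 8) → 4. Pool exhausted.
Total = 50×3 + 130×3 + 110×2 + 220×1 + 70×1 + 250×4 + 280×9 = 4570.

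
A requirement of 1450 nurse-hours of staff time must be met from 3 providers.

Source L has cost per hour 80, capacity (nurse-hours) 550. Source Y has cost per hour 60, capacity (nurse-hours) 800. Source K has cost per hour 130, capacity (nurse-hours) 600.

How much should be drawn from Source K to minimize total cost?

100

Fill from the cheapest provider first.
Take 800 from Source Y at 60 — need 650 more.
Source L (80): use full 550 — 100 nurse-hours to go.
Source K at 130: take 100 of its 600 — requirement met.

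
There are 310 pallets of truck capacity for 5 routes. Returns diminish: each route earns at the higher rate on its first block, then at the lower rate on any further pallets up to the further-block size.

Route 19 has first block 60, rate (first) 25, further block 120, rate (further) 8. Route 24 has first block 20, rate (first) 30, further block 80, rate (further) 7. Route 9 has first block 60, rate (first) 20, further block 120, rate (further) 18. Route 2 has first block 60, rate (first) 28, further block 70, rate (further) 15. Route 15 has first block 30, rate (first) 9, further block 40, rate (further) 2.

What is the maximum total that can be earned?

Treat each block as its own option and order by rate: Route 24/first 30 > Route 2/first 28 > Route 19/first 25 > Route 9/first 20 > Route 9/second 18 > Route 2/second 15 > Route 15/first 9 > Route 19/second 8 > Route 24/second 7 > Route 15/second 2.
Route 24/first (30): +20 — 290 left.
Route 2/first (28): +60 — 230 left.
Fill Route 19 first block (60 at 25) — 170 left.
Fill Route 9 first block (60 at 20) — 110 left.
110 remain; put them into Route 9 second at 18.
Total = 30×20 + 28×60 + 25×60 + 20×60 + 18×110 = 6960.

6960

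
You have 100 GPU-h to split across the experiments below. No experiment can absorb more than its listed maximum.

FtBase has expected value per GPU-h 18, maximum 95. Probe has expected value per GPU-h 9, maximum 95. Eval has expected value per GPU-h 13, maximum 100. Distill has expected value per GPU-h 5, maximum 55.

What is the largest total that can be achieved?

Rank by expected value per GPU-h: FtBase 18 > Eval 13 > Probe 9 > Distill 5.
FtBase: +95 to 95 (cap) — 5 left.
Eval: +5 (room for 100) → 5. Pool exhausted.
Total = 18×95 + 13×5 = 1775.

1775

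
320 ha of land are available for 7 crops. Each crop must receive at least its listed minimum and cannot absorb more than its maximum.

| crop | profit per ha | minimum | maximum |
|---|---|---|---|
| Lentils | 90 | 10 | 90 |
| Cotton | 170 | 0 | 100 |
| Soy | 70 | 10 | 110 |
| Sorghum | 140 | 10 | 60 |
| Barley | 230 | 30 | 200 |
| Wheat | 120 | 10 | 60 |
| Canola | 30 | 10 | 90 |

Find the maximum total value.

Meeting every minimum uses 10+0+10+10+30+10+10 = 80 ha, leaving 240.
Order the crops by profit per ha: Barley 230 > Cotton 170 > Sorghum 140 > Wheat 120 > Lentils 90 > Soy 70 > Canola 30.
Give Barley 170 more to hit its cap of 200 — 70 left.
Only 70 left; Cotton takes them to reach 70.
Total = 90×10 + 170×70 + 70×10 + 140×10 + 230×200 + 120×10 + 30×10 = 62400.

62400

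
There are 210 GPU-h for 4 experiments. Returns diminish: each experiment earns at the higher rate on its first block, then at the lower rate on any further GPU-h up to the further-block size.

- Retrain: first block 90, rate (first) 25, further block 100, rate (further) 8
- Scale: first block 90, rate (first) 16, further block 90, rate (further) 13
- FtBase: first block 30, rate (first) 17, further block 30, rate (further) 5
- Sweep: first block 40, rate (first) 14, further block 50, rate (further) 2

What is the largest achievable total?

4200

Treat each block as its own option and order by rate: Retrain/T1 25 > FtBase/T1 17 > Scale/T1 16 > Sweep/T1 14 > Scale/T2 13 > Retrain/T2 8 > FtBase/T2 5 > Sweep/T2 2.
Fill Retrain T1 block (90 at 25) → 120 left.
Fill FtBase T1 block (30 at 17) → 90 left.
Scale T1 at 16: fill all 90 → 0 left.
Total = 25×90 + 17×30 + 16×90 = 4200.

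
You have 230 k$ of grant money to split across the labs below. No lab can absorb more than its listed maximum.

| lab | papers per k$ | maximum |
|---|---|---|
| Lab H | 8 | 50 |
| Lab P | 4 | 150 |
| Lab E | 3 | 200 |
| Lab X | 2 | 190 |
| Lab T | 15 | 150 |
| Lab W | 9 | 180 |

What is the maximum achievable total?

2970

Highest papers per k$ first: Lab T 15 > Lab W 9 > Lab H 8 > Lab P 4 > Lab E 3 > Lab X 2.
Lab T takes 150 to reach its cap of 150 ; 80 left.
Only 80 left; Lab W takes them to reach 80.
Total = 15×150 + 9×80 = 2970.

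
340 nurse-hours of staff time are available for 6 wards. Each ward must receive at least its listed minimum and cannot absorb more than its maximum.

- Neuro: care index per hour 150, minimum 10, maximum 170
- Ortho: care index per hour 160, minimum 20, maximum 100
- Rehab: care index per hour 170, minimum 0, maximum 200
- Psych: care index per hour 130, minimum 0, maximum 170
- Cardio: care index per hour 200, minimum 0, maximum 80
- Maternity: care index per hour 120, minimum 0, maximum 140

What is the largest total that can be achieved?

Meeting every minimum uses 10+20+0+0+0+0 = 30 nurse-hours, leaving 310.
Rank by care index per hour: Cardio 200 > Rehab 170 > Ortho 160 > Neuro 150 > Psych 130 > Maternity 120.
Cardio takes 80 more to reach its cap of 80 → 230 left.
Rehab takes 200 more to reach its cap of 200 → 30 left.
Only 30 left; Ortho takes them to reach 50.
Total = 150×10 + 160×50 + 170×200 + 200×80 = 59500.

59500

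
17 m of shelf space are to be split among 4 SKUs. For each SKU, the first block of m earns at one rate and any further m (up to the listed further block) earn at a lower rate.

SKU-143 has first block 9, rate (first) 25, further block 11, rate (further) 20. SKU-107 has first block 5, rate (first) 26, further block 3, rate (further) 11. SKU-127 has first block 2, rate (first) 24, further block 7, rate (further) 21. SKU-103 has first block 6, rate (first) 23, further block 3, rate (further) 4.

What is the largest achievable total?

Rank every tier by rate: SKU-107/T1 26 > SKU-143/T1 25 > SKU-127/T1 24 > SKU-103/T1 23 > SKU-127/T2 21 > SKU-143/T2 20 > SKU-107/T2 11 > SKU-103/T2 4.
SKU-107/T1 (26): +5 — 12 left.
SKU-143/T1 (25): +9 — 3 left.
SKU-127/T1 (24): +2 — 1 left.
1 remain; put them into SKU-103 T1 at 23.
Total = 26×5 + 25×9 + 24×2 + 23×1 = 426.

426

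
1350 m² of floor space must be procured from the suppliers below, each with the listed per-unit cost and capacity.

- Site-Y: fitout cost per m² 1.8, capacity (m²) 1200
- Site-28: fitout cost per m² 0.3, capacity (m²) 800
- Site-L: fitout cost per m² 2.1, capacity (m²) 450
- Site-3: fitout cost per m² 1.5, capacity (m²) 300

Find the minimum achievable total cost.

1140

Use suppliers in increasing cost order.
Site-28 at 0.3: take all 800 m² — 550 still needed.
Site-3 at 1.5: take all 300 m² — 250 still needed.
Take 250 from Site-Y at 1.8 to finish.
Site-L: unused.
Cost = 800×0.3 + 300×1.5 + 250×1.8 = 1140.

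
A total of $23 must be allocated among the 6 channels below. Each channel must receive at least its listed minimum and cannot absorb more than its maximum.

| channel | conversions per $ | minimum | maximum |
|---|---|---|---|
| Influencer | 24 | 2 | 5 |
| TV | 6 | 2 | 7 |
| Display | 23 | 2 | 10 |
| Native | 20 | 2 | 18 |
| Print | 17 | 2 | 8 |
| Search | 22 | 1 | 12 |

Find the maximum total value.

Meeting every minimum uses 2+2+2+2+2+1 = 11 $, leaving 12.
Highest conversions per $ first: Influencer 24 > Display 23 > Search 22 > Native 20 > Print 17 > TV 6.
Influencer: +3 to 5 (cap) — 9 left.
Give Display 8 more to hit its cap of 10 — 1 left.
Only 1 left; Search takes them to reach 2.
Total = 24×5 + 6×2 + 23×10 + 20×2 + 17×2 + 22×2 = 480.

480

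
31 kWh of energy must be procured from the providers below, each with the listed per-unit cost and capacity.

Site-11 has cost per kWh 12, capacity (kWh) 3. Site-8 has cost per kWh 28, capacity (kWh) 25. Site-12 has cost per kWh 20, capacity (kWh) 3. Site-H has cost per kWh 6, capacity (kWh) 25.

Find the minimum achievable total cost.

Cheapest first:
Site-H at 6: take all 25 kWh → 6 still needed.
Site-11 (12): use full 3 → 3 kWh to go.
Site-12 (20): use full 3 → 0 kWh to go.
Site-8: unused.
Cost = 25×6 + 3×12 + 3×20 = 246.

246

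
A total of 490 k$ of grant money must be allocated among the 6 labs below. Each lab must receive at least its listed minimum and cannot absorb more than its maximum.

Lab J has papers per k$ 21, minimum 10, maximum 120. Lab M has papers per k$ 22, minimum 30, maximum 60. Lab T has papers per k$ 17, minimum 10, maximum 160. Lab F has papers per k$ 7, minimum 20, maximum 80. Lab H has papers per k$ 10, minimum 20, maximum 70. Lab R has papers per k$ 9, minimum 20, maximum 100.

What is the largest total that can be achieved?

Meeting every minimum uses 10+30+10+20+20+20 = 110 k$, leaving 380.
Rank by papers per k$: Lab M 22 > Lab J 21 > Lab T 17 > Lab H 10 > Lab R 9 > Lab F 7.
Lab M: +30 to 60 (cap) → 350 left.
Lab J takes 110 more to reach its cap of 120 → 240 left.
Lab T: +150 to 160 (cap) → 90 left.
Give Lab H 50 more to hit its cap of 70 → 40 left.
Lab R: +40 (room for 80) → 60. Pool exhausted.
Total = 21×120 + 22×60 + 17×160 + 7×20 + 10×70 + 9×60 = 7940.

7940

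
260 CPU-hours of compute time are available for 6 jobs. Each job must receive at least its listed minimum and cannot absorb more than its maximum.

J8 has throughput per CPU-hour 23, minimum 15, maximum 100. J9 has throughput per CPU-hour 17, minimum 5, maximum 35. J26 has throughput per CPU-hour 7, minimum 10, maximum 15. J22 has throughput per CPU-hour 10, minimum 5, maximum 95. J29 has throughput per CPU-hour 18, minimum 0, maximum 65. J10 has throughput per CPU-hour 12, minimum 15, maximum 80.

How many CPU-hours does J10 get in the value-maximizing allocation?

45

Meeting every minimum uses 15+5+10+5+0+15 = 50 CPU-hours, leaving 210.
Rank by throughput per CPU-hour: J8 23 > J29 18 > J9 17 > J10 12 > J22 10 > J26 7.
J8: +85 to 100 (cap) ; 125 left.
Give J29 65 more to hit its cap of 65 ; 60 left.
J9: +30 to 35 (cap) ; 30 left.
Only 30 left; J10 takes them to reach 45.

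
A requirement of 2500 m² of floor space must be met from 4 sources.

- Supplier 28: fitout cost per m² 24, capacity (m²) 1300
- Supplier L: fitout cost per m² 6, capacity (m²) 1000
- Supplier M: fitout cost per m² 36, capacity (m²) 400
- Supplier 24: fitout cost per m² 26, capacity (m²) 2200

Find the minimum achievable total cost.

Cheapest first:
Take 1000 from Supplier L at 6 — need 1500 more.
Supplier 28 at 24: take all 1300 m² — 200 still needed.
Take 200 from Supplier 24 at 26 to finish.
Supplier M: unused.
Cost = 1000×6 + 1300×24 + 200×26 = 42400.

42400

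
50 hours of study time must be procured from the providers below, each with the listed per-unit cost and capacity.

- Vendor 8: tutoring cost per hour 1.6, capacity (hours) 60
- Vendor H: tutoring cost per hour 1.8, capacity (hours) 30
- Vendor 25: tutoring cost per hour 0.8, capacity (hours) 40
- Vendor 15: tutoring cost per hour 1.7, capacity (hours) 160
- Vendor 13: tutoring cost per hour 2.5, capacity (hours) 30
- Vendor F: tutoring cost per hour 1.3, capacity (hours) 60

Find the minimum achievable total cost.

Use providers in increasing cost order.
Take 40 from Vendor 25 at 0.8 — need 10 more.
Take 10 from Vendor F at 1.3 to finish.
Vendor 8, Vendor 15, Vendor H, Vendor 13: unused.
Cost = 40×0.8 + 10×1.3 = 45.

45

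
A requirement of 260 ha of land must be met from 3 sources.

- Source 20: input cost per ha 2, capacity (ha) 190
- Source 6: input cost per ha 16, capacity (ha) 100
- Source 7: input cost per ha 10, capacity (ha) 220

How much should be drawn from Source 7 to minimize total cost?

Use sources in increasing cost order.
Take 190 from Source 20 at 2 — need 70 more.
Source 7 (10): take the remaining 70 — done.
Source 6: unused.

70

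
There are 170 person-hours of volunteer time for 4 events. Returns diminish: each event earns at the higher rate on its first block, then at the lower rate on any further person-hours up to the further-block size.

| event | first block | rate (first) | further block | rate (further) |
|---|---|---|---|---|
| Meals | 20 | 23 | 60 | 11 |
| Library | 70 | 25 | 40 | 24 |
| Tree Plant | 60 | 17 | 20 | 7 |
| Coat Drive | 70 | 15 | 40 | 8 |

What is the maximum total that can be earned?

3850

Treat each block as its own option and order by rate: Library/first 25 > Library/second 24 > Meals/first 23 > Tree Plant/first 17 > Coat Drive/first 15 > Meals/second 11 > Coat Drive/second 8 > Tree Plant/second 7.
Library first at 25: fill all 70 → 100 left.
Library/second (24): +40 → 60 left.
Meals/first (23): +20 → 40 left.
40 remain; put them into Tree Plant first at 17.
Total = 25×70 + 24×40 + 23×20 + 17×40 = 3850.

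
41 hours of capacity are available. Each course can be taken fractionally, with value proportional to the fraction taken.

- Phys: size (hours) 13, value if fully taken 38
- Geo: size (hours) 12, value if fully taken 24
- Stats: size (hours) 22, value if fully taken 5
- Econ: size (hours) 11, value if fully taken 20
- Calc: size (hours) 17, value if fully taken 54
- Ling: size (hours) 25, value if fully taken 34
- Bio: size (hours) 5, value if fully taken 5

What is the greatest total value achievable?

Best value per unit of size first: Calc 54/17≈3.18, Phys 38/13≈2.92, Geo 24/12≈2, Econ 20/11≈1.82, Ling 34/25≈1.36, Bio 5/5≈1, Stats 5/22≈0.227.
All 17 hours of Calc fit (value 54) ; 24 remain.
Phys: take in full, 13 hours for value 38 ; 11 left.
Fill the last 11 hours with part of Geo: 11/12 of it earns 22.
Total value = 114.

114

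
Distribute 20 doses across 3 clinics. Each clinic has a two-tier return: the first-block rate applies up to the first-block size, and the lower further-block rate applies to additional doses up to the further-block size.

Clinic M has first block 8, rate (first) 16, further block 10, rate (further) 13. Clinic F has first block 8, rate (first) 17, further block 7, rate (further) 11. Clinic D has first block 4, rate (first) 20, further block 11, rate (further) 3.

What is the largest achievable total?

344

Order all 6 blocks by rate: Clinic D/T1 20 > Clinic F/T1 17 > Clinic M/T1 16 > Clinic M/T2 13 > Clinic F/T2 11 > Clinic D/T2 3.
Clinic D/T1 (20): +4 → 16 left.
Clinic F/T1 (17): +8 → 8 left.
Clinic M/T1 (16): +8 → 0 left.
Total = 20×4 + 17×8 + 16×8 = 344.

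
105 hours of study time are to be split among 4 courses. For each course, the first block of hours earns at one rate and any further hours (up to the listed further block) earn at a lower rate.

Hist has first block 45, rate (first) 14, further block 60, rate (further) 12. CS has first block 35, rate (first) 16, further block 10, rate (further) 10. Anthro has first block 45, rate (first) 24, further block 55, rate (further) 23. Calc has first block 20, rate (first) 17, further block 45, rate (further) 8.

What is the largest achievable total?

Treat each block as its own option and order by rate: Anthro/first 24 > Anthro/second 23 > Calc/first 17 > CS/first 16 > Hist/first 14 > Hist/second 12 > CS/second 10 > Calc/second 8.
Fill Anthro first block (45 at 24) → 60 left.
Anthro second at 23: fill all 55 → 5 left.
Calc first at 17: only 5 left, fill 5.
Total = 24×45 + 23×55 + 17×5 = 2430.

2430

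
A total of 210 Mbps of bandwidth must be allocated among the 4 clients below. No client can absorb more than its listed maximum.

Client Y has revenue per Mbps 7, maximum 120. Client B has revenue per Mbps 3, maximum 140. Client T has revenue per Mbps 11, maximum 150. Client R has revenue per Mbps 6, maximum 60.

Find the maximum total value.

2070

Highest revenue per Mbps first: Client T 11 > Client Y 7 > Client R 6 > Client B 3.
Give Client T 150 to hit its cap of 150 — 60 left.
Only 60 left; Client Y takes them to reach 60.
Total = 7×60 + 11×150 = 2070.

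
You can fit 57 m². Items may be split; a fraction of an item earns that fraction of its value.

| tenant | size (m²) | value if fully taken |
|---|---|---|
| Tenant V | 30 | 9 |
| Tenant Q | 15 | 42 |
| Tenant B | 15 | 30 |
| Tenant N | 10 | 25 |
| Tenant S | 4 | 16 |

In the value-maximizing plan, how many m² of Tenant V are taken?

Sort by value density: Tenant S 16/4≈4, Tenant Q 42/15≈2.8, Tenant N 25/10≈2.5, Tenant B 30/15≈2, Tenant V 9/30≈0.3.
Tenant S: take in full, 4 m² for value 16 — 53 left.
Tenant Q: take in full, 15 m² for value 42 — 38 left.
Take all of Tenant N (10 m², value 25) — 28 m² left.
Tenant B: take in full, 15 m² for value 30 — 13 left.
Fill the last 13 m² with part of Tenant V: 13/30 of it earns 3.9.

13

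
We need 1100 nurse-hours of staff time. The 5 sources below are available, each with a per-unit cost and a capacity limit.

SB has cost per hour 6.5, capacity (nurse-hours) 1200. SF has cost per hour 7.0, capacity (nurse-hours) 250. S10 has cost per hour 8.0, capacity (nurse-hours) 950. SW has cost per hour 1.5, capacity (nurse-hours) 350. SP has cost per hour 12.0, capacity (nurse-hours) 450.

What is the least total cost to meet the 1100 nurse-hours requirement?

Cheapest first:
SW at 1.5: take all 350 nurse-hours — 750 still needed.
Take 750 from SB at 6.5 to finish.
SF, S10, SP: unused.
Cost = 350×1.5 + 750×6.5 = 5400.

5400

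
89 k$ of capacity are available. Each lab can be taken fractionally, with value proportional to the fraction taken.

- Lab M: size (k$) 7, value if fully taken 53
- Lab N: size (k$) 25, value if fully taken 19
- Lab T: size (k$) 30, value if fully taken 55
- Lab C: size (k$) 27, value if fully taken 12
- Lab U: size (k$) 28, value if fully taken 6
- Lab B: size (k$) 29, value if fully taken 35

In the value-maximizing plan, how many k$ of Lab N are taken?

23

Best value per unit of size first: Lab M 53/7≈7.57, Lab T 55/30≈1.83, Lab B 35/29≈1.21, Lab N 19/25≈0.76, Lab C 12/27≈0.444, Lab U 6/28≈0.214.
Lab M: take in full, 7 k$ for value 53 — 82 left.
Lab T: take in full, 30 k$ for value 55 — 52 left.
Take all of Lab B (29 k$, value 35) — 23 k$ left.
Only 23 k$ remain; take 23/25 of Lab N for value 19×23/25 = 17.48.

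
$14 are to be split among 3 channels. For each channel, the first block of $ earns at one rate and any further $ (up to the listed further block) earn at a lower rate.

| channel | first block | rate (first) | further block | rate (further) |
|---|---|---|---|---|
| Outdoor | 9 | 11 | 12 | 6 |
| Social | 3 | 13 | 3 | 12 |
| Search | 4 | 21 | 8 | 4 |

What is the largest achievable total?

Rank every tier by rate: Search/T1 21 > Social/T1 13 > Social/T2 12 > Outdoor/T1 11 > Outdoor/T2 6 > Search/T2 4.
Search T1 at 21: fill all 4 — 10 left.
Social/T1 (13): +3 — 7 left.
Social T2 at 12: fill all 3 — 4 left.
Outdoor/T1: +4 of 9 at 11; pool empty.
Total = 21×4 + 13×3 + 12×3 + 11×4 = 203.

203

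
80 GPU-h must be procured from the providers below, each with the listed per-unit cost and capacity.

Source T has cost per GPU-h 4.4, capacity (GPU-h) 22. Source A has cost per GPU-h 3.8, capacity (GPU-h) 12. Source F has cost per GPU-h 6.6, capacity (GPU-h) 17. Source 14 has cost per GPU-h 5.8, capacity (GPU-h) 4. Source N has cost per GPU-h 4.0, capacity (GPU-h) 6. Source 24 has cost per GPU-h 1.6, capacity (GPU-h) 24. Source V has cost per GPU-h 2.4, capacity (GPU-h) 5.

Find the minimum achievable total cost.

Cheapest first:
Source 24 at 1.6: take all 24 GPU-h → 56 still needed.
Source V (2.4): use full 5 → 51 GPU-h to go.
Take 12 from Source A at 3.8 → need 39 more.
Source N at 4.0: take all 6 GPU-h → 33 still needed.
Source T at 4.4: take all 22 GPU-h → 11 still needed.
Source 14 (5.8): use full 4 → 7 GPU-h to go.
Take 7 from Source F at 6.6 to finish.
Cost = 24×1.6 + 5×2.4 + 12×3.8 + 6×4.0 + 22×4.4 + 4×5.8 + 7×6.6 = 286.2.

286.2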